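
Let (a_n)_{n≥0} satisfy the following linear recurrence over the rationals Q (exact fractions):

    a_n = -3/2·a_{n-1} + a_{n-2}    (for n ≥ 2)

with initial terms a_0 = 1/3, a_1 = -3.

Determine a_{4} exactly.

a_2 = -3/2·-3 + 1·1/3 = 29/6
a_3 = -3/2·29/6 + 1·-3 = -41/4
a_4 = -3/2·-41/4 + 1·29/6 = 485/24

485/24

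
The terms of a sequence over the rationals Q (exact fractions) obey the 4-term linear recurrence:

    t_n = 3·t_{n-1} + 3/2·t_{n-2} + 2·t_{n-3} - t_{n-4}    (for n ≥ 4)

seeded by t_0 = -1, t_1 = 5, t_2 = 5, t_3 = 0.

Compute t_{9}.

t_4 = 3·0 + 3/2·5 + 2·5 + -1·-1 = 37/2
t_5 = 3·37/2 + 3/2·0 + 2·5 + -1·5 = 121/2
t_6 = 3·121/2 + 3/2·37/2 + 2·0 + -1·5 = 817/4
t_7 = 3·817/4 + 3/2·121/2 + 2·37/2 + -1·0 = 1481/2
t_8 = 3·1481/2 + 3/2·817/4 + 2·121/2 + -1·37/2 = 21043/8
t_9 = 3·21043/8 + 3/2·1481/2 + 2·817/4 + -1·121/2 = 74799/8

74799/8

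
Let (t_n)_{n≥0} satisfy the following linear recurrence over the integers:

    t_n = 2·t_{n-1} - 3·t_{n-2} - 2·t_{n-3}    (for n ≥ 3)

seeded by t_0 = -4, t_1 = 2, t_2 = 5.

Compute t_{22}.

t_3 = 2·5 + -3·2 + -2·-4 = 12
t_4 = 2·12 + -3·5 + -2·2 = 5
t_5 = 2·5 + -3·12 + -2·5 = -36
t_6 = 2·-36 + -3·5 + -2·12 = -111
t_7 = 2·-111 + -3·-36 + -2·5 = -124
t_8 = 2·-124 + -3·-111 + -2·-36 = 157
t_9 = 2·157 + -3·-124 + -2·-111 = 908
t_10 = 2·908 + -3·157 + -2·-124 = 1593
t_11 = 2·1593 + -3·908 + -2·157 = 148
t_12 = 2·148 + -3·1593 + -2·908 = -6299
t_13 = 2·-6299 + -3·148 + -2·1593 = -16228
t_14 = 2·-16228 + -3·-6299 + -2·148 = -13855
t_15 = 2·-13855 + -3·-16228 + -2·-6299 = 33572
t_16 = 2·33572 + -3·-13855 + -2·-16228 = 141165
t_17 = 2·141165 + -3·33572 + -2·-13855 = 209324
t_18 = 2·209324 + -3·141165 + -2·33572 = -71991
t_19 = 2·-71991 + -3·209324 + -2·141165 = -1054284
t_20 = 2·-1054284 + -3·-71991 + -2·209324 = -2311243
t_21 = 2·-2311243 + -3·-1054284 + -2·-71991 = -1315652
t_22 = 2·-1315652 + -3·-2311243 + -2·-1054284 = 6410993

6410993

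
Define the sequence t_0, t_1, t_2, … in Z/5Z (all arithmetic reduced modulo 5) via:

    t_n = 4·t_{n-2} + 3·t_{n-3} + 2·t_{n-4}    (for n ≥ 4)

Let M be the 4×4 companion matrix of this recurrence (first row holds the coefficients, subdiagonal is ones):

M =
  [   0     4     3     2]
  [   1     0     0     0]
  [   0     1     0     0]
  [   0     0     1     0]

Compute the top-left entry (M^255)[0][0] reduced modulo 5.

(M^255)[0][0] is the top entry after applying M 255 times to the unit state (1, 0, 0, 0). Equivalently it is h_{258} for the auxiliary sequence (h_n) obeying the same recurrence with h_3 = 1 and h_i = 0 for 0 ≤ i < 3:
h_4 = 0·1 + 4·0 + 3·0 + 2·0 = 0
h_5 = 0·0 + 4·1 + 3·0 + 2·0 = 4
h_6 = 0·4 + 4·0 + 3·1 + 2·0 = 3
h_7 = 0·3 + 4·4 + 3·0 + 2·1 = 3
h_8 = 0·3 + 4·3 + 3·4 + 2·0 = 4
h_9 = 0·4 + 4·3 + 3·3 + 2·4 = 4
Continuing the recurrence:
  h_10 = 1;  h_11 = 4;  h_12 = 4;  h_13 = 2;  h_14 = 0;  h_15 = 3
  h_16 = 4;  h_17 = 1;  h_18 = 0;  h_19 = 2;  h_20 = 1;  h_21 = 0
  h_22 = 0;  h_23 = 2;  h_24 = 2;  h_25 = 3;  h_26 = 4;  h_27 = 2
  h_28 = 4;  h_29 = 1;  h_30 = 0;  h_31 = 0;  h_32 = 1;  h_33 = 2
  h_34 = 4;  h_35 = 1;  h_36 = 4;  h_37 = 0;  h_38 = 2;  h_39 = 4
  h_40 = 1;  h_41 = 2;  h_42 = 0;  h_43 = 4;  h_44 = 3;  h_45 = 0
  h_46 = 4;  h_47 = 2;  h_48 = 2;  h_49 = 0;  h_50 = 2;  h_51 = 0
  h_52 = 2;  h_53 = 1;  h_54 = 2;  h_55 = 0;  h_56 = 0;  h_57 = 3
  h_58 = 4;  h_59 = 2;  h_60 = 0;  h_61 = 1;  h_62 = 4;  h_63 = 3
  h_64 = 4;  h_65 = 1;  h_66 = 3;  h_67 = 2;  h_68 = 3;  h_69 = 4
  h_70 = 4;  h_71 = 4;  h_72 = 4;  h_73 = 1;  h_74 = 1;  h_75 = 4
  h_76 = 0;  h_77 = 1;  h_78 = 4;  h_79 = 2;  h_80 = 4;  h_81 = 2
  h_82 = 0;  h_83 = 4;  h_84 = 4;  h_85 = 0;  h_86 = 3;  h_87 = 0
  h_88 = 0;  h_89 = 4;  h_90 = 1;  h_91 = 1;  h_92 = 1;  h_93 = 0
  h_94 = 4;  h_95 = 0;  h_96 = 3;  h_97 = 2;  h_98 = 0;  h_99 = 2
  h_100 = 2;  h_101 = 2;  h_102 = 4;  h_103 = 3;  h_104 = 1;  h_105 = 3
  h_106 = 1;  h_107 = 1;  h_108 = 0;  h_109 = 3;  h_110 = 0;  h_111 = 4
  h_112 = 4;  h_113 = 2;  h_114 = 3;  h_115 = 3;  h_116 = 1;  h_117 = 0
  h_118 = 4;  h_119 = 4;  h_120 = 3;  h_121 = 3;  h_122 = 2;  h_123 = 4
  h_124 = 3;  h_125 = 3;  h_126 = 3;  h_127 = 4;  h_128 = 2;  h_129 = 1
  h_130 = 1;  h_131 = 3;  h_132 = 1;  h_133 = 2;  h_134 = 0;  h_135 = 2
  h_136 = 3;  h_137 = 2;  h_138 = 3;  h_139 = 1;  h_140 = 4;  h_141 = 2
  h_142 = 0;  h_143 = 2;  h_144 = 4;  h_145 = 2;  h_146 = 2;  h_147 = 4
  h_148 = 2;  h_149 = 1;  h_150 = 4;  h_151 = 3;  h_152 = 3;  h_153 = 1
  h_154 = 4;  h_155 = 4;  h_156 = 0;  h_157 = 0;  h_158 = 0;  h_159 = 3
  h_160 = 0;  h_161 = 2;  h_162 = 4;  h_163 = 4;  h_164 = 2;  h_165 = 2
  h_166 = 3;  h_167 = 2;  h_168 = 2;  h_169 = 1;  h_170 = 0;  h_171 = 4
  h_172 = 2;  h_173 = 3;  h_174 = 0;  h_175 = 1;  h_176 = 3;  h_177 = 0
  h_178 = 0;  h_179 = 1;  h_180 = 1;  h_181 = 4;  h_182 = 2;  h_183 = 1
  h_184 = 2;  h_185 = 3;  h_186 = 0;  h_187 = 0;  h_188 = 3;  h_189 = 1
  h_190 = 2;  h_191 = 3;  h_192 = 2;  h_193 = 0;  h_194 = 1;  h_195 = 2
  h_196 = 3;  h_197 = 1;  h_198 = 0;  h_199 = 2;  h_200 = 4;  h_201 = 0
  h_202 = 2;  h_203 = 1;  h_204 = 1;  h_205 = 0;  h_206 = 1;  h_207 = 0
  h_208 = 1;  h_209 = 3;  h_210 = 1;  h_211 = 0;  h_212 = 0;  h_213 = 4
  h_214 = 2;  h_215 = 1;  h_216 = 0;  h_217 = 3;  h_218 = 2;  h_219 = 4
  h_220 = 2;  h_221 = 3;  h_222 = 4;  h_223 = 1;  h_224 = 4;  h_225 = 2
  h_226 = 2;  h_227 = 2;  h_228 = 2;  h_229 = 3;  h_230 = 3;  h_231 = 2
  h_232 = 0;  h_233 = 3;  h_234 = 2;  h_235 = 1;  h_236 = 2;  h_237 = 1
  h_238 = 0;  h_239 = 2;  h_240 = 2;  h_241 = 0;  h_242 = 4;  h_243 = 0
  h_244 = 0;  h_245 = 2;  h_246 = 3;  h_247 = 3;  h_248 = 3;  h_249 = 0
  h_250 = 2;  h_251 = 0;  h_252 = 4;  h_253 = 1;  h_254 = 0;  h_255 = 1
  h_256 = 1
h_257 = 0·1 + 4·1 + 3·0 + 2·1 = 1
h_258 = 0·1 + 4·1 + 3·1 + 2·0 = 2

2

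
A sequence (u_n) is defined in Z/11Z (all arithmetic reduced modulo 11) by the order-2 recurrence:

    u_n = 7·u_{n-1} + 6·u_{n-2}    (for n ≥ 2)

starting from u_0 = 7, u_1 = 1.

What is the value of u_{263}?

9

u_2 = 7·1 + 6·7 = 5
u_3 = 7·5 + 6·1 = 8
u_4 = 7·8 + 6·5 = 9
u_5 = 7·9 + 6·8 = 1
u_6 = 7·1 + 6·9 = 6
u_7 = 7·6 + 6·1 = 4
u_8 = 7·4 + 6·6 = 9
u_9 = 7·9 + 6·4 = 10
u_10 = 7·10 + 6·9 = 3
u_11 = 7·3 + 6·10 = 4
u_12 = 7·4 + 6·3 = 2
u_13 = 7·2 + 6·4 = 5
u_14 = 7·5 + 6·2 = 3
u_15 = 7·3 + 6·5 = 7
u_16 = 7·7 + 6·3 = 1
(u_15, u_16) = (7, 1) = (u_0, u_1), so the sequence has period 15.
263 ≡ 8 (mod 15), hence u_263 = u_8 = 9.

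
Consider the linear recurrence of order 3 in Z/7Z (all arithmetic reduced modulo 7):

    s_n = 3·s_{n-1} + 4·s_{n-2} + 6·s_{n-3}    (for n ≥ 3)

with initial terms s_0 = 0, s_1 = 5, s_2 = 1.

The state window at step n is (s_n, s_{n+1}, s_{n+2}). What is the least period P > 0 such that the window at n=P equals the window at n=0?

n=0: window = (0, 5, 1)
n=1: window = (5, 1, 2)
n=2: window = (1, 2, 5)
n=3: window = (2, 5, 1)
n=4: window = (5, 1, 0)
n=5: window = (1, 0, 6)
n=6: window = (0, 6, 3)
n=7: window = (6, 3, 5)
n=8: window = (3, 5, 0)
n=9: window = (5, 0, 3)
n=10: window = (0, 3, 4)
n=11: window = (3, 4, 3)
n=12: window = (4, 3, 1)
n=13: window = (3, 1, 4)
n=14: window = (1, 4, 6)
n=15: window = (4, 6, 5)
n=16: window = (6, 5, 0)
n=17: window = (5, 0, 0)
n=18: window = (0, 0, 2)
n=19: window = (0, 2, 6)
n=20: window = (2, 6, 5)
n=21: window = (6, 5, 2)
n=22: window = (5, 2, 6)
n=23: window = (2, 6, 0)
n=24: window = (6, 0, 1)
n=25: window = (0, 1, 4)
n=26: window = (1, 4, 2)
n=27: window = (4, 2, 0)
n=28: window = (2, 0, 4)
n=29: window = (0, 4, 3)
n=30: window = (4, 3, 4)
n=31: window = (3, 4, 6)
n=32: window = (4, 6, 3)
n=33: window = (6, 3, 1)
n=34: window = (3, 1, 2)
n=35: window = (1, 2, 0)
n=36: window = (2, 0, 0)
n=37: window = (0, 0, 5)
n=38: window = (0, 5, 1)
window at n=38 equals window at n=0 → period = 38

38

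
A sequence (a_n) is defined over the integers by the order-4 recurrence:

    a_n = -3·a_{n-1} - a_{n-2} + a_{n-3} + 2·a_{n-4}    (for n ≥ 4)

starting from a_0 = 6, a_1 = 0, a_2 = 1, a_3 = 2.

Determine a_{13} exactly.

a_4 = -3·2 + -1·1 + 1·0 + 2·6 = 5
a_5 = -3·5 + -1·2 + 1·1 + 2·0 = -16
a_6 = -3·-16 + -1·5 + 1·2 + 2·1 = 47
a_7 = -3·47 + -1·-16 + 1·5 + 2·2 = -116
a_8 = -3·-116 + -1·47 + 1·-16 + 2·5 = 295
a_9 = -3·295 + -1·-116 + 1·47 + 2·-16 = -754
a_10 = -3·-754 + -1·295 + 1·-116 + 2·47 = 1945
a_11 = -3·1945 + -1·-754 + 1·295 + 2·-116 = -5018
a_12 = -3·-5018 + -1·1945 + 1·-754 + 2·295 = 12945
a_13 = -3·12945 + -1·-5018 + 1·1945 + 2·-754 = -33380

-33380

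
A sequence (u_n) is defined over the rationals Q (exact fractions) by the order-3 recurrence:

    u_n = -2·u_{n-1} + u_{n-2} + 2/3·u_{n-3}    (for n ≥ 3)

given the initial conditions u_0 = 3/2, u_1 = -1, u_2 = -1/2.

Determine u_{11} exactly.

29075/27

u_3 = -2·-1/2 + 1·-1 + 2/3·3/2 = 1
u_4 = -2·1 + 1·-1/2 + 2/3·-1 = -19/6
u_5 = -2·-19/6 + 1·1 + 2/3·-1/2 = 7
u_6 = -2·7 + 1·-19/6 + 2/3·1 = -33/2
u_7 = -2·-33/2 + 1·7 + 2/3·-19/6 = 341/9
u_8 = -2·341/9 + 1·-33/2 + 2/3·7 = -1577/18
u_9 = -2·-1577/18 + 1·341/9 + 2/3·-33/2 = 1819/9
u_10 = -2·1819/9 + 1·-1577/18 + 2/3·341/9 = -25195/54
u_11 = -2·-25195/54 + 1·1819/9 + 2/3·-1577/18 = 29075/27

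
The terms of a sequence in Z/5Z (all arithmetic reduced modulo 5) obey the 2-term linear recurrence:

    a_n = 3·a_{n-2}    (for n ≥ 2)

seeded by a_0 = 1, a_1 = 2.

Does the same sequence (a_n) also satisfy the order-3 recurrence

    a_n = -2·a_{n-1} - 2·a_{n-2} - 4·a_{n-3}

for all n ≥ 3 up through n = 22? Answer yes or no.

Terms a_0..a_22: 1, 2, 3, 1, 4, 3, 2, 4, 1, 2, 3, 1, 4, 3, 2, 4, 1, 2, 3, 1, 4, 3, 2
n=3: candidate gives 1, actual a_3 = 1 ✓
n=4: candidate gives 4, actual a_4 = 4 ✓
n=5: candidate gives 3, actual a_5 = 3 ✓
n=6: candidate gives 2, actual a_6 = 2 ✓
n=7: candidate gives 4, actual a_7 = 4 ✓
n=8: candidate gives 1, actual a_8 = 1 ✓
n=9: candidate gives 2, actual a_9 = 2 ✓
n=10: candidate gives 3, actual a_10 = 3 ✓
n=11: candidate gives 1, actual a_11 = 1 ✓
n=12: candidate gives 4, actual a_12 = 4 ✓
n=13: candidate gives 3, actual a_13 = 3 ✓
n=14: candidate gives 2, actual a_14 = 2 ✓
n=15: candidate gives 4, actual a_15 = 4 ✓
n=16: candidate gives 1, actual a_16 = 1 ✓
n=17: candidate gives 2, actual a_17 = 2 ✓
n=18: candidate gives 3, actual a_18 = 3 ✓
n=19: candidate gives 1, actual a_19 = 1 ✓
n=20: candidate gives 4, actual a_20 = 4 ✓
n=21: candidate gives 3, actual a_21 = 3 ✓
n=22: candidate gives 2, actual a_22 = 2 ✓

yes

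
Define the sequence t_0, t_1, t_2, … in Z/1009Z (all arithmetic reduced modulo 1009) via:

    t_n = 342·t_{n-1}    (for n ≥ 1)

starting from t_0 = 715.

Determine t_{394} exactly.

t_1 = 342·715 = 352
t_2 = 342·352 = 313
t_3 = 342·313 = 92
t_4 = 342·92 = 185
t_5 = 342·185 = 712
t_6 = 342·712 = 335
Continuing the recurrence:
  t_7 = 553;  t_8 = 443;  t_9 = 156;  t_10 = 884;  t_11 = 637;  t_12 = 919
  t_13 = 499;  t_14 = 137;  t_15 = 440;  t_16 = 139;  t_17 = 115;  t_18 = 988
  t_19 = 890;  t_20 = 671;  t_21 = 439;  t_22 = 806;  t_23 = 195;  t_24 = 96
  t_25 = 544;  t_26 = 392;  t_27 = 876;  t_28 = 928;  t_29 = 550;  t_30 = 426
  t_31 = 396;  t_32 = 226;  t_33 = 608;  t_34 = 82;  t_35 = 801;  t_36 = 503
  t_37 = 496;  t_38 = 120;  t_39 = 680;  t_40 = 490;  t_41 = 86;  t_42 = 151
  t_43 = 183;  t_44 = 28;  t_45 = 495;  t_46 = 787;  t_47 = 760;  t_48 = 607
  t_49 = 749;  t_50 = 881;  t_51 = 620;  t_52 = 150;  t_53 = 850;  t_54 = 108
  t_55 = 612;  t_56 = 441;  t_57 = 481;  t_58 = 35;  t_59 = 871;  t_60 = 227
  t_61 = 950;  t_62 = 2;  t_63 = 684;  t_64 = 849;  t_65 = 775;  t_66 = 692
  t_67 = 558;  t_68 = 135;  t_69 = 765;  t_70 = 299;  t_71 = 349;  t_72 = 296
  t_73 = 332;  t_74 = 536;  t_75 = 683;  t_76 = 507;  t_77 = 855;  t_78 = 809
  t_79 = 212;  t_80 = 865;  t_81 = 193;  t_82 = 421;  t_83 = 704;  t_84 = 626
  t_85 = 184;  t_86 = 370;  t_87 = 415;  t_88 = 670;  t_89 = 97;  t_90 = 886
  t_91 = 312;  t_92 = 759;  t_93 = 265;  t_94 = 829;  t_95 = 998;  t_96 = 274
  t_97 = 880;  t_98 = 278;  t_99 = 230;  t_100 = 967;  t_101 = 771;  t_102 = 333
  t_103 = 878;  t_104 = 603;  t_105 = 390;  t_106 = 192;  t_107 = 79;  t_108 = 784
  t_109 = 743;  t_110 = 847;  t_111 = 91;  t_112 = 852;  t_113 = 792;  t_114 = 452
  t_115 = 207;  t_116 = 164;  t_117 = 593;  t_118 = 1006;  t_119 = 992;  t_120 = 240
  t_121 = 351;  t_122 = 980;  t_123 = 172;  t_124 = 302;  t_125 = 366;  t_126 = 56
  t_127 = 990;  t_128 = 565;  t_129 = 511;  t_130 = 205;  t_131 = 489;  t_132 = 753
  t_133 = 231;  t_134 = 300;  t_135 = 691;  t_136 = 216;  t_137 = 215;  t_138 = 882
  t_139 = 962;  t_140 = 70;  t_141 = 733;  t_142 = 454;  t_143 = 891;  t_144 = 4
  t_145 = 359;  t_146 = 689;  t_147 = 541;  t_148 = 375;  t_149 = 107;  t_150 = 270
  t_151 = 521;  t_152 = 598;  t_153 = 698;  t_154 = 592;  t_155 = 664;  t_156 = 63
  t_157 = 357;  t_158 = 5;  t_159 = 701;  t_160 = 609;  t_161 = 424;  t_162 = 721
  t_163 = 386;  t_164 = 842;  t_165 = 399;  t_166 = 243;  t_167 = 368;  t_168 = 740
  t_169 = 830;  t_170 = 331;  t_171 = 194;  t_172 = 763;  t_173 = 624;  t_174 = 509
  t_175 = 530;  t_176 = 649;  t_177 = 987;  t_178 = 548;  t_179 = 751;  t_180 = 556
  t_181 = 460;  t_182 = 925;  t_183 = 533;  t_184 = 666;  t_185 = 747;  t_186 = 197
  t_187 = 780;  t_188 = 384;  t_189 = 158;  t_190 = 559;  t_191 = 477;  t_192 = 685
  t_193 = 182;  t_194 = 695;  t_195 = 575;  t_196 = 904;  t_197 = 414;  t_198 = 328
  t_199 = 177;  t_200 = 1003;  t_201 = 975;  t_202 = 480;  t_203 = 702;  t_204 = 951
  t_205 = 344;  t_206 = 604;  t_207 = 732;  t_208 = 112;  t_209 = 971;  t_210 = 121
  t_211 = 13;  t_212 = 410;  t_213 = 978;  t_214 = 497;  t_215 = 462;  t_216 = 600
  t_217 = 373;  t_218 = 432;  t_219 = 430;  t_220 = 755;  t_221 = 915;  t_222 = 140
  t_223 = 457;  t_224 = 908;  t_225 = 773;  t_226 = 8;  t_227 = 718;  t_228 = 369
  t_229 = 73;  t_230 = 750;  t_231 = 214;  t_232 = 540;  t_233 = 33;  t_234 = 187
  t_235 = 387;  t_236 = 175;  t_237 = 319;  t_238 = 126;  t_239 = 714;  t_240 = 10
  t_241 = 393;  t_242 = 209;  t_243 = 848;  t_244 = 433;  t_245 = 772;  t_246 = 675
  t_247 = 798;  t_248 = 486;  t_249 = 736;  t_250 = 471;  t_251 = 651;  t_252 = 662
  t_253 = 388;  t_254 = 517;  t_255 = 239;  t_256 = 9;  t_257 = 51;  t_258 = 289
  t_259 = 965;  t_260 = 87;  t_261 = 493;  t_262 = 103;  t_263 = 920;  t_264 = 841
  t_265 = 57;  t_266 = 323;  t_267 = 485;  t_268 = 394;  t_269 = 551;  t_270 = 768
  t_271 = 316;  t_272 = 109;  t_273 = 954;  t_274 = 361;  t_275 = 364;  t_276 = 381
  t_277 = 141;  t_278 = 799;  t_279 = 828;  t_280 = 656;  t_281 = 354;  t_282 = 997
  t_283 = 941;  t_284 = 960;  t_285 = 395;  t_286 = 893;  t_287 = 688;  t_288 = 199
  t_289 = 455;  t_290 = 224;  t_291 = 933;  t_292 = 242;  t_293 = 26;  t_294 = 820
  t_295 = 947;  t_296 = 994;  t_297 = 924;  t_298 = 191;  t_299 = 746;  t_300 = 864
  t_301 = 860;  t_302 = 501;  t_303 = 821;  t_304 = 280;  t_305 = 914;  t_306 = 807
  t_307 = 537;  t_308 = 16;  t_309 = 427;  t_310 = 738;  t_311 = 146;  t_312 = 491
  t_313 = 428;  t_314 = 71;  t_315 = 66;  t_316 = 374;  t_317 = 774;  t_318 = 350
  t_319 = 638;  t_320 = 252;  t_321 = 419;  t_322 = 20;  t_323 = 786;  t_324 = 418
  t_325 = 687;  t_326 = 866;  t_327 = 535;  t_328 = 341;  t_329 = 587;  t_330 = 972
  t_331 = 463;  t_332 = 942;  t_333 = 293;  t_334 = 315;  t_335 = 776;  t_336 = 25
  t_337 = 478;  t_338 = 18;  t_339 = 102;  t_340 = 578;  t_341 = 921;  t_342 = 174
  t_343 = 986;  t_344 = 206;  t_345 = 831;  t_346 = 673;  t_347 = 114;  t_348 = 646
  t_349 = 970;  t_350 = 788;  t_351 = 93;  t_352 = 527;  t_353 = 632;  t_354 = 218
  t_355 = 899;  t_356 = 722;  t_357 = 728;  t_358 = 762;  t_359 = 282;  t_360 = 589
  t_361 = 647;  t_362 = 303;  t_363 = 708;  t_364 = 985;  t_365 = 873;  t_366 = 911
  t_367 = 790;  t_368 = 777;  t_369 = 367;  t_370 = 398;  t_371 = 910;  t_372 = 448
  t_373 = 857;  t_374 = 484;  t_375 = 52;  t_376 = 631;  t_377 = 885;  t_378 = 979
  t_379 = 839;  t_380 = 382;  t_381 = 483;  t_382 = 719;  t_383 = 711;  t_384 = 1002
  t_385 = 633;  t_386 = 560;  t_387 = 819;  t_388 = 605;  t_389 = 65;  t_390 = 32
  t_391 = 854;  t_392 = 467
t_393 = 342·467 = 292
t_394 = 342·292 = 982

982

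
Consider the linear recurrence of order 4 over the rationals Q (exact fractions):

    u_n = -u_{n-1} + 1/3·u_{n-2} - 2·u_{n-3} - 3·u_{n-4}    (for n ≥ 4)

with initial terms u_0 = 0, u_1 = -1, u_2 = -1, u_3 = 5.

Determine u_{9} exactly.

1073/27

u_4 = -1·5 + 1/3·-1 + -2·-1 + -3·0 = -10/3
u_5 = -1·-10/3 + 1/3·5 + -2·-1 + -3·-1 = 10
u_6 = -1·10 + 1/3·-10/3 + -2·5 + -3·-1 = -163/9
u_7 = -1·-163/9 + 1/3·10 + -2·-10/3 + -3·5 = 118/9
u_8 = -1·118/9 + 1/3·-163/9 + -2·10 + -3·-10/3 = -787/27
u_9 = -1·-787/27 + 1/3·118/9 + -2·-163/9 + -3·10 = 1073/27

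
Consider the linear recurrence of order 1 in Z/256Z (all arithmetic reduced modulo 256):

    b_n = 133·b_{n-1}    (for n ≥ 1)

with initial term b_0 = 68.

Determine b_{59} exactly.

b_1 = 133·68 = 84
b_2 = 133·84 = 164
b_3 = 133·164 = 52
b_4 = 133·52 = 4
b_5 = 133·4 = 20
b_6 = 133·20 = 100
b_7 = 133·100 = 244
b_8 = 133·244 = 196
b_9 = 133·196 = 212
b_10 = 133·212 = 36
b_11 = 133·36 = 180
b_12 = 133·180 = 132
b_13 = 133·132 = 148
b_14 = 133·148 = 228
b_15 = 133·228 = 116
b_16 = 133·116 = 68
(b_16) = (68) = (b_0), so the sequence has period 16.
59 ≡ 11 (mod 16), hence b_59 = b_11 = 180.

180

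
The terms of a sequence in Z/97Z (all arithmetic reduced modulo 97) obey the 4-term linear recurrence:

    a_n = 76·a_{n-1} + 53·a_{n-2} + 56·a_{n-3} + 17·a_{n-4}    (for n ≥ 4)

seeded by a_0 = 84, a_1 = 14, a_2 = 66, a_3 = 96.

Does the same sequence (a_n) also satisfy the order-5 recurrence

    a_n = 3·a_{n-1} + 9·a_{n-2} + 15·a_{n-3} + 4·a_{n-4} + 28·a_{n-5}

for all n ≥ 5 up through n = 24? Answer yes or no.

Terms a_0..a_24: 84, 14, 66, 96, 8, 27, 50, 36, 50, 43, 54, 95, 51, 56, 5, 59, 22, 17, 27, 47, 24, 5, 87, 96, 82
n=5: candidate gives 18, actual a_5 = 27 ✗

no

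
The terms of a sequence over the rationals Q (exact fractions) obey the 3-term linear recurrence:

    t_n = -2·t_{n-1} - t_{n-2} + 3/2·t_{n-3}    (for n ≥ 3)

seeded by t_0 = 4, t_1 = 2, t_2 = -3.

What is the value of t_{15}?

t_3 = -2·-3 + -1·2 + 3/2·4 = 10
t_4 = -2·10 + -1·-3 + 3/2·2 = -14
t_5 = -2·-14 + -1·10 + 3/2·-3 = 27/2
t_6 = -2·27/2 + -1·-14 + 3/2·10 = 2
t_7 = -2·2 + -1·27/2 + 3/2·-14 = -77/2
t_8 = -2·-77/2 + -1·2 + 3/2·27/2 = 381/4
t_9 = -2·381/4 + -1·-77/2 + 3/2·2 = -149
t_10 = -2·-149 + -1·381/4 + 3/2·-77/2 = 145
t_11 = -2·145 + -1·-149 + 3/2·381/4 = 15/8
t_12 = -2·15/8 + -1·145 + 3/2·-149 = -1489/4
t_13 = -2·-1489/4 + -1·15/8 + 3/2·145 = 7681/8
t_14 = -2·7681/8 + -1·-1489/4 + 3/2·15/8 = -24723/16
t_15 = -2·-24723/16 + -1·7681/8 + 3/2·-1489/4 = 12575/8

12575/8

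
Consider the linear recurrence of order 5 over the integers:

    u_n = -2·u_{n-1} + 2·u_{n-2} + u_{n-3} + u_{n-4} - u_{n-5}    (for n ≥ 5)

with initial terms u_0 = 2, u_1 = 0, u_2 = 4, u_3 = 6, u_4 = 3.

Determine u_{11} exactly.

u_5 = -2·3 + 2·6 + 1·4 + 1·0 + -1·2 = 8
u_6 = -2·8 + 2·3 + 1·6 + 1·4 + -1·0 = 0
u_7 = -2·0 + 2·8 + 1·3 + 1·6 + -1·4 = 21
u_8 = -2·21 + 2·0 + 1·8 + 1·3 + -1·6 = -37
u_9 = -2·-37 + 2·21 + 1·0 + 1·8 + -1·3 = 121
u_10 = -2·121 + 2·-37 + 1·21 + 1·0 + -1·8 = -303
u_11 = -2·-303 + 2·121 + 1·-37 + 1·21 + -1·0 = 832

832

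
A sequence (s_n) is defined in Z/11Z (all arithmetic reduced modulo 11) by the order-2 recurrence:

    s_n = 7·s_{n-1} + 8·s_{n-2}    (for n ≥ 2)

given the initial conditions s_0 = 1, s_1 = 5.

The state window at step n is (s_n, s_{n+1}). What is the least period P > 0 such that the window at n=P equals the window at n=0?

10

n=0: window = (1, 5)
n=1: window = (5, 10)
n=2: window = (10, 0)
n=3: window = (0, 3)
n=4: window = (3, 10)
n=5: window = (10, 6)
n=6: window = (6, 1)
n=7: window = (1, 0)
n=8: window = (0, 8)
n=9: window = (8, 1)
n=10: window = (1, 5)
window at n=10 equals window at n=0 → period = 10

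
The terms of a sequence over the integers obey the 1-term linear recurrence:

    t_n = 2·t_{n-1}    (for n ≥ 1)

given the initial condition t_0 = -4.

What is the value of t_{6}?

t_1 = 2·-4 = -8
t_2 = 2·-8 = -16
t_3 = 2·-16 = -32
t_4 = 2·-32 = -64
t_5 = 2·-64 = -128
t_6 = 2·-128 = -256

-256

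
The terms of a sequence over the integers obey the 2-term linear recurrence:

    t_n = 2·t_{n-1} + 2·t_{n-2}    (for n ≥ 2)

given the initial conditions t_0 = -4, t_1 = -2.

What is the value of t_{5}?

t_2 = 2·-2 + 2·-4 = -12
t_3 = 2·-12 + 2·-2 = -28
t_4 = 2·-28 + 2·-12 = -80
t_5 = 2·-80 + 2·-28 = -216

-216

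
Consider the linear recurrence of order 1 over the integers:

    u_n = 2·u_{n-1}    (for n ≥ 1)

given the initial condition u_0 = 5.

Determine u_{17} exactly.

655360

u_1 = 2·5 = 10
u_2 = 2·10 = 20
u_3 = 2·20 = 40
u_4 = 2·40 = 80
u_5 = 2·80 = 160
u_6 = 2·160 = 320
u_7 = 2·320 = 640
u_8 = 2·640 = 1280
u_9 = 2·1280 = 2560
u_10 = 2·2560 = 5120
u_11 = 2·5120 = 10240
u_12 = 2·10240 = 20480
u_13 = 2·20480 = 40960
u_14 = 2·40960 = 81920
u_15 = 2·81920 = 163840
u_16 = 2·163840 = 327680
u_17 = 2·327680 = 655360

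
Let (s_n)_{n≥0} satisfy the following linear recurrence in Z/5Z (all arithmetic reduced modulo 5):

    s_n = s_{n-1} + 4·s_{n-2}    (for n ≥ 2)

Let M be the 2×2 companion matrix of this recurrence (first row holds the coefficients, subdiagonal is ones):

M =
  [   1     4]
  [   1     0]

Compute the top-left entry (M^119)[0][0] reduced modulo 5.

0

(M^119)[0][0] is the top entry after applying M 119 times to the unit state (1, 0). Equivalently it is h_{120} for the auxiliary sequence (h_n) obeying the same recurrence with h_1 = 1 and h_i = 0 for 0 ≤ i < 1:
h_2 = 1·1 + 4·0 = 1
h_3 = 1·1 + 4·1 = 0
h_4 = 1·0 + 4·1 = 4
h_5 = 1·4 + 4·0 = 4
h_6 = 1·4 + 4·4 = 0
h_7 = 1·0 + 4·4 = 1
(h_6, h_7) = (0, 1) = (h_0, h_1), so the sequence has period 6.
120 ≡ 0 (mod 6), hence h_120 = h_0 = 0.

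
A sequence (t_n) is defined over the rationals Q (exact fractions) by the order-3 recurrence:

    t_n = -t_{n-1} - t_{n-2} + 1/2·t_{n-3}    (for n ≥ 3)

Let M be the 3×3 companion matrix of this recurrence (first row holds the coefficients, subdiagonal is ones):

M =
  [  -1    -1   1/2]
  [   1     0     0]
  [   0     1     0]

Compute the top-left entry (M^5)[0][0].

(M^5)[0][0] is the top entry after applying M 5 times to the unit state (1, 0, 0). Equivalently it is h_{7} for the auxiliary sequence (h_n) obeying the same recurrence with h_2 = 1 and h_i = 0 for 0 ≤ i < 2:
h_3 = -1·1 + -1·0 + 1/2·0 = -1
h_4 = -1·-1 + -1·1 + 1/2·0 = 0
h_5 = -1·0 + -1·-1 + 1/2·1 = 3/2
h_6 = -1·3/2 + -1·0 + 1/2·-1 = -2
h_7 = -1·-2 + -1·3/2 + 1/2·0 = 1/2

1/2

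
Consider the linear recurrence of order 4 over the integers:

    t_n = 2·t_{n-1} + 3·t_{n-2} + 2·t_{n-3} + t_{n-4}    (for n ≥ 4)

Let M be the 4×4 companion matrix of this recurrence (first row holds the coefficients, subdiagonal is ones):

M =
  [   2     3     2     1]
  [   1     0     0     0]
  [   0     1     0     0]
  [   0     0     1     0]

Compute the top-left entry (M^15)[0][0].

23091762

(M^15)[0][0] is the top entry after applying M 15 times to the unit state (1, 0, 0, 0). Equivalently it is h_{18} for the auxiliary sequence (h_n) obeying the same recurrence with h_3 = 1 and h_i = 0 for 0 ≤ i < 3:
h_4 = 2·1 + 3·0 + 2·0 + 1·0 = 2
h_5 = 2·2 + 3·1 + 2·0 + 1·0 = 7
h_6 = 2·7 + 3·2 + 2·1 + 1·0 = 22
h_7 = 2·22 + 3·7 + 2·2 + 1·1 = 70
h_8 = 2·70 + 3·22 + 2·7 + 1·2 = 222
h_9 = 2·222 + 3·70 + 2·22 + 1·7 = 705
h_10 = 2·705 + 3·222 + 2·70 + 1·22 = 2238
h_11 = 2·2238 + 3·705 + 2·222 + 1·70 = 7105
h_12 = 2·7105 + 3·2238 + 2·705 + 1·222 = 22556
h_13 = 2·22556 + 3·7105 + 2·2238 + 1·705 = 71608
h_14 = 2·71608 + 3·22556 + 2·7105 + 1·2238 = 227332
h_15 = 2·227332 + 3·71608 + 2·22556 + 1·7105 = 721705
h_16 = 2·721705 + 3·227332 + 2·71608 + 1·22556 = 2291178
h_17 = 2·2291178 + 3·721705 + 2·227332 + 1·71608 = 7273743
h_18 = 2·7273743 + 3·2291178 + 2·721705 + 1·227332 = 23091762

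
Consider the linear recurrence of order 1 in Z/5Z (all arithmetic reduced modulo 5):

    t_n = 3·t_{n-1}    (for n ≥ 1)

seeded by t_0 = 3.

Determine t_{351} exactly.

1

t_1 = 3·3 = 4
t_2 = 3·4 = 2
t_3 = 3·2 = 1
t_4 = 3·1 = 3
(t_4) = (3) = (t_0), so the sequence has period 4.
351 ≡ 3 (mod 4), hence t_351 = t_3 = 1.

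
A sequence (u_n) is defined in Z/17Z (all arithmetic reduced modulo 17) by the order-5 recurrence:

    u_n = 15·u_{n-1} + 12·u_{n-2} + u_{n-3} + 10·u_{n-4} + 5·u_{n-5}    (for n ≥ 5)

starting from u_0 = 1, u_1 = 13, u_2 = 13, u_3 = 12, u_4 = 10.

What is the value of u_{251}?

u_5 = 15·10 + 12·12 + 1·13 + 10·13 + 5·1 = 0
u_6 = 15·0 + 12·10 + 1·12 + 10·13 + 5·13 = 4
u_7 = 15·4 + 12·0 + 1·10 + 10·12 + 5·13 = 0
u_8 = 15·0 + 12·4 + 1·0 + 10·10 + 5·12 = 4
u_9 = 15·4 + 12·0 + 1·4 + 10·0 + 5·10 = 12
u_10 = 15·12 + 12·4 + 1·0 + 10·4 + 5·0 = 13
Continuing the recurrence:
  u_11 = 6;  u_12 = 9;  u_13 = 3;  u_14 = 9;  u_15 = 16;  u_16 = 12
  u_17 = 14;  u_18 = 16;  u_19 = 13;  u_20 = 6;  u_21 = 3;  u_22 = 3
  u_23 = 8;  u_24 = 12;  u_25 = 16;  u_26 = 12;  u_27 = 3;  u_28 = 8
  u_29 = 14;  u_30 = 16;  u_31 = 13;  u_32 = 3;  u_33 = 6;  u_34 = 12
  u_35 = 6;  u_36 = 12;  u_37 = 16;  u_38 = 13;  u_39 = 9;  u_40 = 15
  u_41 = 5;  u_42 = 15;  u_43 = 13;  u_44 = 14;  u_45 = 13;  u_46 = 7
  u_47 = 4;  u_48 = 5;  u_49 = 7;  u_50 = 15;  u_51 = 15;  u_52 = 6
  u_53 = 6;  u_54 = 5;  u_55 = 4;  u_56 = 6;  u_57 = 12;  u_58 = 13
  u_59 = 2;  u_60 = 6;  u_61 = 5;  u_62 = 16;  u_63 = 0;  u_64 = 12
  u_65 = 4;  u_66 = 15;  u_67 = 8;  u_68 = 16;  u_69 = 9;  u_70 = 12
  u_71 = 0;  u_72 = 13;  u_73 = 3;  u_74 = 9;  u_75 = 6;  u_76 = 8
  u_77 = 7;  u_78 = 6;  u_79 = 15;  u_80 = 6;  u_81 = 12;  u_82 = 5
  u_83 = 14;  u_84 = 9;  u_85 = 16;  u_86 = 13;  u_87 = 0;  u_88 = 9
  u_89 = 13;  u_90 = 3;  u_91 = 3;  u_92 = 14;  u_93 = 16;  u_94 = 13
  u_95 = 4;  u_96 = 13;  u_97 = 10;  u_98 = 10;  u_99 = 14;  u_100 = 14
  u_101 = 9;  u_102 = 8;  u_103 = 7;  u_104 = 12;  u_105 = 7;  u_106 = 7
  u_107 = 5;  u_108 = 15;  u_109 = 14;  u_110 = 7;  u_111 = 16;  u_112 = 3
  u_113 = 0;  u_114 = 5;  u_115 = 1;  u_116 = 15;  u_117 = 2;  u_118 = 6
  u_119 = 11;  u_120 = 3;  u_121 = 6;  u_122 = 3;  u_123 = 5;  u_124 = 15
  u_125 = 6;  u_126 = 12;  u_127 = 9;  u_128 = 1;  u_129 = 15;  u_130 = 5
  u_131 = 15;  u_132 = 15;  u_133 = 4;  u_134 = 6;  u_135 = 5;  u_136 = 2
  u_137 = 7;  u_138 = 10;  u_139 = 10;  u_140 = 16;  u_141 = 8;  u_142 = 15
  u_143 = 11;  u_144 = 2;  u_145 = 14;  u_146 = 10;  u_147 = 12;  u_148 = 15
  u_149 = 2;  u_150 = 1;  u_151 = 3;  u_152 = 14;  u_153 = 2;  u_154 = 0
  u_155 = 5;  u_156 = 11;  u_157 = 9;  u_158 = 10;  u_159 = 13;  u_160 = 0
  u_161 = 5;  u_162 = 12;  u_163 = 12;  u_164 = 3;  u_165 = 13;  u_166 = 14
  u_167 = 5;  u_168 = 6;  u_169 = 3;  u_170 = 4;  u_171 = 1;  u_172 = 15
  u_173 = 12;  u_174 = 8;  u_175 = 3;  u_176 = 2;  u_177 = 14;  u_178 = 3
  u_179 = 13;  u_180 = 8;  u_181 = 4;  u_182 = 14;  u_183 = 3;  u_184 = 5
  u_185 = 1;  u_186 = 0;  u_187 = 15;  u_188 = 2;  u_189 = 7;  u_190 = 13
  u_191 = 6;  u_192 = 8;  u_193 = 13;  u_194 = 3;  u_195 = 11;  u_196 = 1
  u_197 = 14;  u_198 = 5;  u_199 = 12;  u_200 = 13;  u_201 = 13;  u_202 = 7
  u_203 = 11;  u_204 = 10;  u_205 = 8;  u_206 = 12;  u_207 = 6;  u_208 = 6
  u_209 = 15;  u_210 = 4;  u_211 = 9;  u_212 = 16;  u_213 = 5;  u_214 = 0
  u_215 = 16;  u_216 = 8;  u_217 = 0;  u_218 = 1;  u_219 = 13;  u_220 = 10
  u_221 = 7;  u_222 = 10;  u_223 = 5;  u_224 = 10;  u_225 = 0;  u_226 = 5
  u_227 = 15;  u_228 = 2;  u_229 = 10;  u_230 = 1;  u_231 = 6;  u_232 = 3
  u_233 = 7;  u_234 = 3;  u_235 = 10;  u_236 = 15;  u_237 = 8;  u_238 = 1
  u_239 = 3;  u_240 = 10;  u_241 = 2;  u_242 = 16;  u_243 = 3;  u_244 = 14
  u_245 = 9;  u_246 = 0;  u_247 = 11;  u_248 = 6;  u_249 = 8
u_250 = 15·8 + 12·6 + 1·11 + 10·0 + 5·9 = 10
u_251 = 15·10 + 12·8 + 1·6 + 10·11 + 5·0 = 5

5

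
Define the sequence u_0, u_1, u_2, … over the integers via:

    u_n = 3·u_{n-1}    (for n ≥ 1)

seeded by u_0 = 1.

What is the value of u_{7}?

u_1 = 3·1 = 3
u_2 = 3·3 = 9
u_3 = 3·9 = 27
u_4 = 3·27 = 81
u_5 = 3·81 = 243
u_6 = 3·243 = 729
u_7 = 3·729 = 2187

2187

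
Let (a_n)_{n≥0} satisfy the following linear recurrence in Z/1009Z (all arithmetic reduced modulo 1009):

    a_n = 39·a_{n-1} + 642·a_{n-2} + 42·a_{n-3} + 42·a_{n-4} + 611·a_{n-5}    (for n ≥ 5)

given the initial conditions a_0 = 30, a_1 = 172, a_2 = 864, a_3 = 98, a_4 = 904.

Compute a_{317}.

806

a_5 = 39·904 + 642·98 + 42·864 + 42·172 + 611·30 = 592
a_6 = 39·592 + 642·904 + 42·98 + 42·864 + 611·172 = 274
a_7 = 39·274 + 642·592 + 42·904 + 42·98 + 611·864 = 170
a_8 = 39·170 + 642·274 + 42·592 + 42·904 + 611·98 = 530
a_9 = 39·530 + 642·170 + 42·274 + 42·592 + 611·904 = 118
a_10 = 39·118 + 642·530 + 42·170 + 42·274 + 611·592 = 760
Continuing the recurrence:
  a_11 = 519;  a_12 = 550;  a_13 = 982;  a_14 = 606;  a_15 = 968;  a_16 = 48
  a_17 = 930;  a_18 = 662;  a_19 = 582;  a_20 = 596;  a_21 = 688;  a_22 = 762
  a_23 = 119;  a_24 = 320;  a_25 = 353;  a_26 = 547;  a_27 = 454;  a_28 = 670
  a_29 = 4;  a_30 = 892;  a_31 = 46;  a_32 = 312;  a_33 = 346;  a_34 = 361
  a_35 = 158;  a_36 = 47;  a_37 = 715;  a_38 = 671;  a_39 = 8;  a_40 = 650
  a_41 = 371;  a_42 = 151;  a_43 = 613;  a_44 = 116;  a_45 = 863;  a_46 = 631
  a_47 = 279;  a_48 = 228;  a_49 = 772;  a_50 = 382;  a_51 = 176;  a_52 = 437
  a_53 = 985;  a_54 = 843;  a_55 = 151;  a_56 = 992;  a_57 = 138;  a_58 = 363
  a_59 = 901;  a_60 = 270;  a_61 = 281;  a_62 = 843;  a_63 = 943;  a_64 = 367
  a_65 = 481;  a_66 = 612;  a_67 = 717;  a_68 = 449;  a_69 = 299;  a_70 = 841
  a_71 = 892;  a_72 = 907;  a_73 = 967;  a_74 = 679;  a_75 = 679;  a_76 = 435
  a_77 = 598;  a_78 = 996;  a_79 = 533;  a_80 = 502;  a_81 = 305;  a_82 = 971
  a_83 = 812;  a_84 = 562;  a_85 = 481;  a_86 = 89;  a_87 = 676;  a_88 = 887
  a_89 = 455;  a_90 = 75;  a_91 = 361;  a_92 = 895;  a_93 = 477;  a_94 = 581
  a_95 = 663;  a_96 = 15;  a_97 = 440;  a_98 = 182;  a_99 = 42;  a_100 = 852
  a_101 = 635;  a_102 = 419;  a_103 = 658;  a_104 = 365;  a_105 = 583;  a_106 = 130
  a_107 = 283;  a_108 = 572;  a_109 = 887;  a_110 = 464;  a_111 = 626;  a_112 = 534
  a_113 = 563;  a_114 = 26;  a_115 = 492;  a_116 = 300;  a_117 = 528;  a_118 = 784
  a_119 = 976;  a_120 = 968;  a_121 = 702;  a_122 = 38;  a_123 = 811;  a_124 = 57
  a_125 = 198;  a_126 = 360;  a_127 = 39;  a_128 = 284;  a_129 = 540;  a_130 = 82
  a_131 = 202;  a_132 = 906;  a_133 = 417;  a_134 = 404;  a_135 = 724;  a_136 = 434
  a_137 = 242;  a_138 = 973;  a_139 = 435;  a_140 = 469;  a_141 = 293;  a_142 = 897
  a_143 = 937;  a_144 = 88;  a_145 = 128;  a_146 = 713;  a_147 = 854;  a_148 = 64
  a_149 = 148;  a_150 = 181;  a_151 = 135;  a_152 = 351;  a_153 = 922;  a_154 = 751
  a_155 = 511;  a_156 = 334;  a_157 = 235;  a_158 = 451;  a_159 = 906;  a_160 = 100
  a_161 = 139;  a_162 = 797;  a_163 = 228;  a_164 = 504;  a_165 = 68;  a_166 = 149
  a_167 = 120;  a_168 = 321;  a_169 = 999;  a_170 = 234;  a_171 = 268;  a_172 = 866
  a_173 = 706;  a_174 = 143;  a_175 = 644;  a_176 = 607;  a_177 = 977;  a_178 = 261
  a_179 = 398;  a_180 = 363;  a_181 = 372;  a_182 = 403;  a_183 = 1005;  a_184 = 875
  a_185 = 353;  a_186 = 259;  a_187 = 916;  a_188 = 902;  a_189 = 22;  a_190 = 442
  a_191 = 600;  a_192 = 575;  a_193 = 514;  a_194 = 424;  a_195 = 1005;  a_196 = 288
  a_197 = 830;  a_198 = 64;  a_199 = 157;  a_200 = 913;  a_201 = 803;  a_202 = 768
  a_203 = 915;  a_204 = 530;  a_205 = 945;  a_206 = 64;  a_207 = 972;  a_208 = 774
  a_209 = 319;  a_210 = 176;  a_211 = 209;  a_212 = 155;  a_213 = 275;  a_214 = 452
  a_215 = 176;  a_216 = 865;  a_217 = 545;  a_218 = 110;  a_219 = 62;  a_220 = 661
  a_221 = 64;  a_222 = 237;  a_223 = 593;  a_224 = 444;  a_225 = 272;  a_226 = 326
  a_227 = 351;  a_228 = 895;  a_229 = 688;  a_230 = 956;  a_231 = 991;  a_232 = 23
  a_233 = 843;  a_234 = 889;  a_235 = 862;  a_236 = 114;  a_237 = 905;  a_238 = 888
  a_239 = 112;  a_240 = 747;  a_241 = 810;  a_242 = 255;  a_243 = 729;  a_244 = 60
  a_245 = 847;  a_246 = 373;  a_247 = 604;  a_248 = 884;  a_249 = 599;  a_250 = 189
  a_251 = 244;  a_252 = 171;  a_253 = 976;  a_254 = 278;  a_255 = 476;  a_256 = 788
  a_257 = 72;  a_258 = 574;  a_259 = 964;  a_260 = 526;  a_261 = 769;  a_262 = 23
  a_263 = 798;  a_264 = 135;  a_265 = 455;  a_266 = 329;  a_267 = 994;  a_268 = 547
  a_269 = 991;  a_270 = 950;  a_271 = 643;  a_272 = 252;  a_273 = 903;  a_274 = 659
  a_275 = 559;  a_276 = 360;  a_277 = 211;  a_278 = 732;  a_279 = 866;  a_280 = 500
  a_281 = 595;  a_282 = 427;  a_283 = 212;  a_284 = 877;  a_285 = 105;  a_286 = 980
  a_287 = 593;  a_288 = 728;  a_289 = 686;  a_290 = 789;  a_291 = 410;  a_292 = 824
  a_293 = 968;  a_294 = 21;  a_295 = 877;  a_296 = 129;  a_297 = 140;  a_298 = 43
  a_299 = 335;  a_300 = 578;  a_301 = 228;  a_302 = 91;  a_303 = 636;  a_304 = 901
  a_305 = 789;  a_306 = 107;  a_307 = 241;  a_308 = 881;  a_309 = 294;  a_310 = 187
  a_311 = 797;  a_312 = 642;  a_313 = 440;  a_314 = 490;  a_315 = 37
a_316 = 39·37 + 642·490 + 42·440 + 42·642 + 611·797 = 874
a_317 = 39·874 + 642·37 + 42·490 + 42·440 + 611·642 = 806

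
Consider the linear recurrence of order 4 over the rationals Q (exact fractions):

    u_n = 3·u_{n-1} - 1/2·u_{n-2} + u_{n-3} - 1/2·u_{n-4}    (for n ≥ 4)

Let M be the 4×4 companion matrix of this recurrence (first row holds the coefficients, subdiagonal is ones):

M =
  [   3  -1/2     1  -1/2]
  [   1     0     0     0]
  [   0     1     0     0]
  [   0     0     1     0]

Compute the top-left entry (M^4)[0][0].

293/4

(M^4)[0][0] is the top entry after applying M 4 times to the unit state (1, 0, 0, 0). Equivalently it is h_{7} for the auxiliary sequence (h_n) obeying the same recurrence with h_3 = 1 and h_i = 0 for 0 ≤ i < 3:
h_4 = 3·1 + -1/2·0 + 1·0 + -1/2·0 = 3
h_5 = 3·3 + -1/2·1 + 1·0 + -1/2·0 = 17/2
h_6 = 3·17/2 + -1/2·3 + 1·1 + -1/2·0 = 25
h_7 = 3·25 + -1/2·17/2 + 1·3 + -1/2·1 = 293/4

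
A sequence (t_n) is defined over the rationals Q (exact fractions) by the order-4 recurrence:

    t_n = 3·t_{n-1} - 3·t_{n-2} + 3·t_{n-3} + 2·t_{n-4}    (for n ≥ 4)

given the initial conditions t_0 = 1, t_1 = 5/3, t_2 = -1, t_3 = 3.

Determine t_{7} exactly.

203

t_4 = 3·3 + -3·-1 + 3·5/3 + 2·1 = 19
t_5 = 3·19 + -3·3 + 3·-1 + 2·5/3 = 145/3
t_6 = 3·145/3 + -3·19 + 3·3 + 2·-1 = 95
t_7 = 3·95 + -3·145/3 + 3·19 + 2·3 = 203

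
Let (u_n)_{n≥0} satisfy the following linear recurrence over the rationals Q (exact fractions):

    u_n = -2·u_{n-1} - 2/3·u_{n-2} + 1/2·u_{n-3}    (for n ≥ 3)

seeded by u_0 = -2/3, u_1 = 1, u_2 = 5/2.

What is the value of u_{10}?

25451/648

u_3 = -2·5/2 + -2/3·1 + 1/2·-2/3 = -6
u_4 = -2·-6 + -2/3·5/2 + 1/2·1 = 65/6
u_5 = -2·65/6 + -2/3·-6 + 1/2·5/2 = -197/12
u_6 = -2·-197/12 + -2/3·65/6 + 1/2·-6 = 407/18
u_7 = -2·407/18 + -2/3·-197/12 + 1/2·65/6 = -1039/36
u_8 = -2·-1039/36 + -2/3·407/18 + 1/2·-197/12 = 7439/216
u_9 = -2·7439/216 + -2/3·-1039/36 + 1/2·407/18 = -115/3
u_10 = -2·-115/3 + -2/3·7439/216 + 1/2·-1039/36 = 25451/648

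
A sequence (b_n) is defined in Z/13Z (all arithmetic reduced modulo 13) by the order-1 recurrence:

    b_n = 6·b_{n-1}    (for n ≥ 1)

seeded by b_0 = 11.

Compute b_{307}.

b_1 = 6·11 = 1
b_2 = 6·1 = 6
b_3 = 6·6 = 10
b_4 = 6·10 = 8
b_5 = 6·8 = 9
b_6 = 6·9 = 2
b_7 = 6·2 = 12
b_8 = 6·12 = 7
b_9 = 6·7 = 3
b_10 = 6·3 = 5
b_11 = 6·5 = 4
b_12 = 6·4 = 11
(b_12) = (11) = (b_0), so the sequence has period 12.
307 ≡ 7 (mod 12), hence b_307 = b_7 = 12.

12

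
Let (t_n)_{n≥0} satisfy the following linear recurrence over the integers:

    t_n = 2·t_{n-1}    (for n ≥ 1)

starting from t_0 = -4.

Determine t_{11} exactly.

t_1 = 2·-4 = -8
t_2 = 2·-8 = -16
t_3 = 2·-16 = -32
t_4 = 2·-32 = -64
t_5 = 2·-64 = -128
t_6 = 2·-128 = -256
t_7 = 2·-256 = -512
t_8 = 2·-512 = -1024
t_9 = 2·-1024 = -2048
t_10 = 2·-2048 = -4096
t_11 = 2·-4096 = -8192

-8192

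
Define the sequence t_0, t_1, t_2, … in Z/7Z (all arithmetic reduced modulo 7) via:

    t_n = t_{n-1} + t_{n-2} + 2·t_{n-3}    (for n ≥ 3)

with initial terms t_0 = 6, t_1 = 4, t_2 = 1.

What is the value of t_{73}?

0

t_3 = 1·1 + 1·4 + 2·6 = 3
t_4 = 1·3 + 1·1 + 2·4 = 5
t_5 = 1·5 + 1·3 + 2·1 = 3
t_6 = 1·3 + 1·5 + 2·3 = 0
t_7 = 1·0 + 1·3 + 2·5 = 6
t_8 = 1·6 + 1·0 + 2·3 = 5
t_9 = 1·5 + 1·6 + 2·0 = 4
t_10 = 1·4 + 1·5 + 2·6 = 0
t_11 = 1·0 + 1·4 + 2·5 = 0
t_12 = 1·0 + 1·0 + 2·4 = 1
t_13 = 1·1 + 1·0 + 2·0 = 1
t_14 = 1·1 + 1·1 + 2·0 = 2
t_15 = 1·2 + 1·1 + 2·1 = 5
t_16 = 1·5 + 1·2 + 2·1 = 2
t_17 = 1·2 + 1·5 + 2·2 = 4
t_18 = 1·4 + 1·2 + 2·5 = 2
t_19 = 1·2 + 1·4 + 2·2 = 3
t_20 = 1·3 + 1·2 + 2·4 = 6
t_21 = 1·6 + 1·3 + 2·2 = 6
t_22 = 1·6 + 1·6 + 2·3 = 4
t_23 = 1·4 + 1·6 + 2·6 = 1
(t_21, t_22, t_23) = (6, 4, 1) = (t_0, t_1, t_2), so the sequence has period 21.
73 ≡ 10 (mod 21), hence t_73 = t_10 = 0.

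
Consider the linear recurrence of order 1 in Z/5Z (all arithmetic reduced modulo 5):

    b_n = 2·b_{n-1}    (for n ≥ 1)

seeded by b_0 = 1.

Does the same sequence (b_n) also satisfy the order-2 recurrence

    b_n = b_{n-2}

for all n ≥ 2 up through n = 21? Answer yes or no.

no

Terms b_0..b_21: 1, 2, 4, 3, 1, 2, 4, 3, 1, 2, 4, 3, 1, 2, 4, 3, 1, 2, 4, 3, 1, 2
n=2: candidate gives 1, actual b_2 = 4 ✗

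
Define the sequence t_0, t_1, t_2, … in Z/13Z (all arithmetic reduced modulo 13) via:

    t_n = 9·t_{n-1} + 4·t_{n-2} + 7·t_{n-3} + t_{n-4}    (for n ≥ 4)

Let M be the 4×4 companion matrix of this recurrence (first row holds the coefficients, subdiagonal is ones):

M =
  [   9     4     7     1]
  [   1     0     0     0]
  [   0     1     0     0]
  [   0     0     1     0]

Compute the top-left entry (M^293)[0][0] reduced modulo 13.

(M^293)[0][0] is the top entry after applying M 293 times to the unit state (1, 0, 0, 0). Equivalently it is h_{296} for the auxiliary sequence (h_n) obeying the same recurrence with h_3 = 1 and h_i = 0 for 0 ≤ i < 3:
h_4 = 9·1 + 4·0 + 7·0 + 1·0 = 9
h_5 = 9·9 + 4·1 + 7·0 + 1·0 = 7
h_6 = 9·7 + 4·9 + 7·1 + 1·0 = 2
h_7 = 9·2 + 4·7 + 7·9 + 1·1 = 6
h_8 = 9·6 + 4·2 + 7·7 + 1·9 = 3
h_9 = 9·3 + 4·6 + 7·2 + 1·7 = 7
Continuing the recurrence:
  h_10 = 2;  h_11 = 8;  h_12 = 2;  h_13 = 6;  h_14 = 3;  h_15 = 8
  h_16 = 11;  h_17 = 2;  h_18 = 4;  h_19 = 12;  h_20 = 6;  h_21 = 2
  h_22 = 0;  h_23 = 10;  h_24 = 6;  h_25 = 5;  h_26 = 9;  h_27 = 10
  h_28 = 11;  h_29 = 12;  h_30 = 10;  h_31 = 4;  h_32 = 2;  h_33 = 12
  h_34 = 11;  h_35 = 9;  h_36 = 3;  h_37 = 9;  h_38 = 11;  h_39 = 9
  h_40 = 9;  h_41 = 8;  h_42 = 0;  h_43 = 0;  h_44 = 0;  h_45 = 8
  h_46 = 7;  h_47 = 4;  h_48 = 3;  h_49 = 9;  h_50 = 11;  h_51 = 4
  h_52 = 3;  h_53 = 12;  h_54 = 3;  h_55 = 9;  h_56 = 11;  h_57 = 12
  h_58 = 10;  h_59 = 3;  h_60 = 6;  h_61 = 5;  h_62 = 9;  h_63 = 3
  h_64 = 0;  h_65 = 2;  h_66 = 9;  h_67 = 1;  h_68 = 7;  h_69 = 2
  h_70 = 10;  h_71 = 5;  h_72 = 2;  h_73 = 6;  h_74 = 3;  h_75 = 5
  h_76 = 10;  h_77 = 7;  h_78 = 11;  h_79 = 7;  h_80 = 10;  h_81 = 7
  h_82 = 7;  h_83 = 12;  h_84 = 0;  h_85 = 0;  h_86 = 0;  h_87 = 12
  h_88 = 4;  h_89 = 6;  h_90 = 11;  h_91 = 7;  h_92 = 10;  h_93 = 6
  h_94 = 11;  h_95 = 5;  h_96 = 11;  h_97 = 7;  h_98 = 10;  h_99 = 5
  h_100 = 2;  h_101 = 11;  h_102 = 9;  h_103 = 1;  h_104 = 7;  h_105 = 11
  h_106 = 0;  h_107 = 3;  h_108 = 7;  h_109 = 8;  h_110 = 4;  h_111 = 3
  h_112 = 2;  h_113 = 1;  h_114 = 3;  h_115 = 9;  h_116 = 11;  h_117 = 1
  h_118 = 2;  h_119 = 4;  h_120 = 10;  h_121 = 4;  h_122 = 2;  h_123 = 4
  h_124 = 4;  h_125 = 5;  h_126 = 0;  h_127 = 0;  h_128 = 0;  h_129 = 5
  h_130 = 6;  h_131 = 9;  h_132 = 10;  h_133 = 4;  h_134 = 2;  h_135 = 9
  h_136 = 10;  h_137 = 1;  h_138 = 10;  h_139 = 4;  h_140 = 2;  h_141 = 1
  h_142 = 3;  h_143 = 10;  h_144 = 7;  h_145 = 8;  h_146 = 4;  h_147 = 10
  h_148 = 0;  h_149 = 11;  h_150 = 4;  h_151 = 12;  h_152 = 6;  h_153 = 11
  h_154 = 3;  h_155 = 8;  h_156 = 11;  h_157 = 7;  h_158 = 10;  h_159 = 8
  h_160 = 3;  h_161 = 6;  h_162 = 2;  h_163 = 6;  h_164 = 3;  h_165 = 6
  h_166 = 6;  h_167 = 1;  h_168 = 0;  h_169 = 0;  h_170 = 0;  h_171 = 1
  h_172 = 9;  h_173 = 7;  h_174 = 2;  h_175 = 6;  h_176 = 3;  h_177 = 7
  h_178 = 2;  h_179 = 8;  h_180 = 2;  h_181 = 6;  h_182 = 3;  h_183 = 8
  h_184 = 11;  h_185 = 2;  h_186 = 4;  h_187 = 12;  h_188 = 6;  h_189 = 2
  h_190 = 0;  h_191 = 10;  h_192 = 6;  h_193 = 5;  h_194 = 9;  h_195 = 10
  h_196 = 11;  h_197 = 12;  h_198 = 10;  h_199 = 4;  h_200 = 2;  h_201 = 12
  h_202 = 11;  h_203 = 9;  h_204 = 3;  h_205 = 9;  h_206 = 11;  h_207 = 9
  h_208 = 9;  h_209 = 8;  h_210 = 0;  h_211 = 0;  h_212 = 0;  h_213 = 8
  h_214 = 7;  h_215 = 4;  h_216 = 3;  h_217 = 9;  h_218 = 11;  h_219 = 4
  h_220 = 3;  h_221 = 12;  h_222 = 3;  h_223 = 9;  h_224 = 11;  h_225 = 12
  h_226 = 10;  h_227 = 3;  h_228 = 6;  h_229 = 5;  h_230 = 9;  h_231 = 3
  h_232 = 0;  h_233 = 2;  h_234 = 9;  h_235 = 1;  h_236 = 7;  h_237 = 2
  h_238 = 10;  h_239 = 5;  h_240 = 2;  h_241 = 6;  h_242 = 3;  h_243 = 5
  h_244 = 10;  h_245 = 7;  h_246 = 11;  h_247 = 7;  h_248 = 10;  h_249 = 7
  h_250 = 7;  h_251 = 12;  h_252 = 0;  h_253 = 0;  h_254 = 0;  h_255 = 12
  h_256 = 4;  h_257 = 6;  h_258 = 11;  h_259 = 7;  h_260 = 10;  h_261 = 6
  h_262 = 11;  h_263 = 5;  h_264 = 11;  h_265 = 7;  h_266 = 10;  h_267 = 5
  h_268 = 2;  h_269 = 11;  h_270 = 9;  h_271 = 1;  h_272 = 7;  h_273 = 11
  h_274 = 0;  h_275 = 3;  h_276 = 7;  h_277 = 8;  h_278 = 4;  h_279 = 3
  h_280 = 2;  h_281 = 1;  h_282 = 3;  h_283 = 9;  h_284 = 11;  h_285 = 1
  h_286 = 2;  h_287 = 4;  h_288 = 10;  h_289 = 4;  h_290 = 2;  h_291 = 4
  h_292 = 4;  h_293 = 5;  h_294 = 0
h_295 = 9·0 + 4·5 + 7·4 + 1·4 = 0
h_296 = 9·0 + 4·0 + 7·5 + 1·4 = 0

0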